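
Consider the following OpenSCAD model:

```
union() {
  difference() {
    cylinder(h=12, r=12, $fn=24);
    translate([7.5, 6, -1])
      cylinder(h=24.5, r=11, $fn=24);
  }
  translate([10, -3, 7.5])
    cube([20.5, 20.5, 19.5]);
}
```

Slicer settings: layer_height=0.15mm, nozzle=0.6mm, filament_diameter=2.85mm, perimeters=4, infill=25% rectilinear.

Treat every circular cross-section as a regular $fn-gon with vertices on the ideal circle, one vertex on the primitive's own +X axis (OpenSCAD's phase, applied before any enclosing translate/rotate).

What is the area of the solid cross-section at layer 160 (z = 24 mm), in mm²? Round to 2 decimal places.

420.25 mm²

At z = 24 mm: the cylinder does not reach this height (z outside [0, 12]); the cylinder at (7.5, 6) does not reach this height (z outside [-1, 23.5]); Taking the first minus the rest: the first operand is absent here, so nothing remains; the cube at (10, -3) (footprint 20.5×20.5) is included at this height (area 420.25 mm²); Taking the union: only the 20.5×20.5 cube at (10, -3) is present, so the union is just that shape — area = 420.25 mm². Overall, the cross-section is a single solid region. Net area = 420.25 mm².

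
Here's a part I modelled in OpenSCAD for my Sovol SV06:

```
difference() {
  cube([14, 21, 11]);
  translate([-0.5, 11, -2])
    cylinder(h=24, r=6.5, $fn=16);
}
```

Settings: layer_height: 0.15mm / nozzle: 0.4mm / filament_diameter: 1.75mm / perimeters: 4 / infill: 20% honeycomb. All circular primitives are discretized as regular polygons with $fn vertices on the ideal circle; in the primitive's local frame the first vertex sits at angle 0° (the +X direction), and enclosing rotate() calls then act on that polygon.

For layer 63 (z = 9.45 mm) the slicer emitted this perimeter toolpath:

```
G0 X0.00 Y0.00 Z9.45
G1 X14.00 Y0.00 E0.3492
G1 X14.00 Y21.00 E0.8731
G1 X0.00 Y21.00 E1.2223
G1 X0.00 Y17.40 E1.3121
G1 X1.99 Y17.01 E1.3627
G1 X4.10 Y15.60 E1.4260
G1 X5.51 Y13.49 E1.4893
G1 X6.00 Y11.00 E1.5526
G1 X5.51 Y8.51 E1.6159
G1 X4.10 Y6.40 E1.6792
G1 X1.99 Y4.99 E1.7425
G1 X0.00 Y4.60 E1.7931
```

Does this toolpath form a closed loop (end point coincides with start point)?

no

Start point (G0): (0.00, 0.00). End point (last G1): the path does not return to the start — open.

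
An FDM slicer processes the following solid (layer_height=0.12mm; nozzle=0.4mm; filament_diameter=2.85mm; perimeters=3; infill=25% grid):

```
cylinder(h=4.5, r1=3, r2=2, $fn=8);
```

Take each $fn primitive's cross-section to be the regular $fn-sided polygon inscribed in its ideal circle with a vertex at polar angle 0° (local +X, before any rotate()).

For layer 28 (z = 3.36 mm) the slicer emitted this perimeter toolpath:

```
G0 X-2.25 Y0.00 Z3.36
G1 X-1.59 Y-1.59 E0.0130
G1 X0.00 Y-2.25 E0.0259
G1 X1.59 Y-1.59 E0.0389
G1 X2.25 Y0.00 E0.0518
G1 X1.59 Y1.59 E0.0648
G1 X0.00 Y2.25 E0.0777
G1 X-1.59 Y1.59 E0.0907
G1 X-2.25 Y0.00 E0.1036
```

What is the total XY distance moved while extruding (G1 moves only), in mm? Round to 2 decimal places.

Sum the Euclidean lengths of each G1 segment: total = 13.77 mm.

13.77 mm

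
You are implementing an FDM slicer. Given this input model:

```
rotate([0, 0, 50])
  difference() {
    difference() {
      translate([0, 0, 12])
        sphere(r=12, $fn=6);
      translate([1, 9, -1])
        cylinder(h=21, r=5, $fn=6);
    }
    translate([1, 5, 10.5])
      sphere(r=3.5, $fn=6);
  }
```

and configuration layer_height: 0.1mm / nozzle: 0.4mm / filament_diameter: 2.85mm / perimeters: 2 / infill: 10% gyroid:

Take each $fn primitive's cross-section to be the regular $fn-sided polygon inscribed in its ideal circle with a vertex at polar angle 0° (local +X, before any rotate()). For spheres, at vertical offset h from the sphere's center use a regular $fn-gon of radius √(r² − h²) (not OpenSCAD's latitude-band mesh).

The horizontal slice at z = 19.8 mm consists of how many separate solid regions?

At z = 19.8 mm: the r=12 sphere contributes a regular 6-gon of circumradius √(12²−7.8²) = 9.119; the r=5 cylinder at (1, 9) contributes a regular 6-gon of circumradius 5; Subtracting the remaining from the first: starting from the r=12 sphere, the r=5 cylinder at (1, 9) partially overlaps it — only the 21.87 mm² overlap (of its 64.95 mm²) is removed, clipping the outline — 1 connected region; the sphere at (1, 5) is absent (|z−center|=9.300 > r=3.5); After the difference (first − rest): none of the subtracted shapes is present at this height, so the result so far is unchanged — 1 connected region; (whole slice rotated 50° about Z — lengths, areas and connectivity unchanged). The result has 1 disconnected region.

1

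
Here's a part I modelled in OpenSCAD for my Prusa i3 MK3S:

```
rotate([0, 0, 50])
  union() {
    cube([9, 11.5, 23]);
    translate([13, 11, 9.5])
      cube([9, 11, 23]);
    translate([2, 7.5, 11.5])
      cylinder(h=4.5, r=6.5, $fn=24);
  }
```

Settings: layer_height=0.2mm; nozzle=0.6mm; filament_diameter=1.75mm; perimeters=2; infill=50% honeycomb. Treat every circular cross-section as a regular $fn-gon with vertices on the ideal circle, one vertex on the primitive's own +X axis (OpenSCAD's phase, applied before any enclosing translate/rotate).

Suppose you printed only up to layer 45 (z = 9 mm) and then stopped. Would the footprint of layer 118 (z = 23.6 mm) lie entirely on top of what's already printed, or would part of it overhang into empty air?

part overhangs

Compare the two slices. At z = 9: the 9×11.5 cube contributes its full rectangle (area 103.50 mm²); the cube at (13, 11) does not reach this height (z outside [9.5, 32.5]); the cylinder at (2, 7.5) does not reach this height (z outside [11.5, 16]); Taking the union: only the 9×11.5 cube is present, so the union is just that shape — area = 103.50 mm²; (rotated 50° about Z; rotation is an isometry so areas/perimeters/island counts are preserved). At z = 23.6: the cube does not reach this height (z outside [0, 23]); the 9×11 cube at (13, 11) contributes its full rectangle (area 99.00 mm²); the cylinder at (2, 7.5) does not reach this height (z outside [11.5, 16]); Combining (union): only the 9×11 cube at (13, 11) is present, so the union is just that shape — area = 99.00 mm²; (whole slice rotated 50° about Z — lengths, areas and connectivity unchanged). Checking containment: at z = 23.6 the cross-section extends beyond the z = 9 cross-section by about 99.00 mm².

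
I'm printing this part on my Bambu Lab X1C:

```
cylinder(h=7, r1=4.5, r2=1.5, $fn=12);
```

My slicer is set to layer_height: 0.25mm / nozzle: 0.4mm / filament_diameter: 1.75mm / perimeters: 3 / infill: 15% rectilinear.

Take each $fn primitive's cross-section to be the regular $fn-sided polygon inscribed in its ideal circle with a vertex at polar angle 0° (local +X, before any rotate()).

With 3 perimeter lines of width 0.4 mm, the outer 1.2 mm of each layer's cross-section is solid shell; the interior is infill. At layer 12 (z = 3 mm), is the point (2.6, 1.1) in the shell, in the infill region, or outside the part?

At z = 3 mm: the cone (r1=4.5→r2=1.5) has section circumradius 3.214 here — a regular 12-gon. Overall, the cross-section is a single solid region. The nearest boundary edge runs (3.21, 0.00)→(2.78, 1.61); distance from the point to it = 0.31 mm. The point is inside the cross-section, 0.31 mm from the nearest boundary — within the 1.2 mm shell band (3 × 0.4).

shell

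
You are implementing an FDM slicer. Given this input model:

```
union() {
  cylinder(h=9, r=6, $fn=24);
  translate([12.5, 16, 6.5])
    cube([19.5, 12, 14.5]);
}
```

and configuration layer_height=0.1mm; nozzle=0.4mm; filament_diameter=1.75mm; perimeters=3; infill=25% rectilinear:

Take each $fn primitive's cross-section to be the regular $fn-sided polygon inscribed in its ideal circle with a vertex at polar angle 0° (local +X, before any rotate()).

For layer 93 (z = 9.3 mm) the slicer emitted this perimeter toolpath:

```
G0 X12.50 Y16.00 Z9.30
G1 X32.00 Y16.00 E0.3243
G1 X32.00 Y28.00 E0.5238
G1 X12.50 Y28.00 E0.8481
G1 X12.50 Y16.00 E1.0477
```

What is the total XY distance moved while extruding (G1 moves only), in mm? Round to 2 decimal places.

63.00 mm

Sum the Euclidean lengths of each G1 segment: total = 63.00 mm.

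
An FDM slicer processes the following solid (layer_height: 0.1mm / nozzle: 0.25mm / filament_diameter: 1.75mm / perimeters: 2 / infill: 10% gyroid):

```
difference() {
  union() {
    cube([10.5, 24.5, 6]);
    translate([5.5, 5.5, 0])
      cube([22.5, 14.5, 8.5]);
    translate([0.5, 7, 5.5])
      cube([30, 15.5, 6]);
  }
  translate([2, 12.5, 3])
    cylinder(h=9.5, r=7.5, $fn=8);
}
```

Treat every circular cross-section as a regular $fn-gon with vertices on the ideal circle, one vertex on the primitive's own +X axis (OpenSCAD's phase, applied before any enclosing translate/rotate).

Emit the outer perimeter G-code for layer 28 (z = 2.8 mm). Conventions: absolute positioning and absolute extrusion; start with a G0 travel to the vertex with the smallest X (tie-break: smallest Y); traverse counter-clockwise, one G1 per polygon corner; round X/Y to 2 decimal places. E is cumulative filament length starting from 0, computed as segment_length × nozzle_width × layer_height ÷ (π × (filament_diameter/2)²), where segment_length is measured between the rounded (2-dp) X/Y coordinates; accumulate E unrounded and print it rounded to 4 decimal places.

G0 X0.00 Y0.00 Z2.80
G1 X10.50 Y0.00 E0.1091
G1 X10.50 Y5.50 E0.1663
G1 X28.00 Y5.50 E0.3482
G1 X28.00 Y20.00 E0.4989
G1 X10.50 Y20.00 E0.6808
G1 X10.50 Y24.50 E0.7276
G1 X0.00 Y24.50 E0.8367
G1 X0.00 Y0.00 E1.0913

At z = 2.8 mm: the 10.5×24.5 cube contributes its full rectangle; the cube at (5.5, 5.5) is present — its section is the full 22.5×14.5 rectangle; the cube at (0.5, 7) is absent (z outside [5.5, 11.5]); Merging all regions: the regions partially overlap (shared area 72.50 mm²), so overlapping operands fuse into one piece — 1 connected region; the cylinder at (2, 12.5) does not reach this height (z outside [3, 12.5]); Taking the first minus the rest: none of the subtracted shapes is present at this height, so that combined region is unchanged — 1 connected region. The outline is a single polygon with 8 vertices. Extrusion per mm of travel: 0.25 × 0.1 / (π × 0.875²) = 0.010394. Accumulating E over each segment gives final E = 1.0913.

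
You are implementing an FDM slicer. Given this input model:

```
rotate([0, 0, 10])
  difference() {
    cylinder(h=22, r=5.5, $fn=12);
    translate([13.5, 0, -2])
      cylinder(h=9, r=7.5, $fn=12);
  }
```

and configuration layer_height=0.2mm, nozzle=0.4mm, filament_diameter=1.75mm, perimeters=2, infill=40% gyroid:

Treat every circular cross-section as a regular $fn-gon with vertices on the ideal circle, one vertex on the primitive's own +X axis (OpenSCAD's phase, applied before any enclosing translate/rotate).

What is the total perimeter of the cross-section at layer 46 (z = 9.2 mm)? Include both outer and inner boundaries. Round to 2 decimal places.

At z = 9.2 mm: the r=5.5 cylinder contributes a regular 12-gon of circumradius 5.5 (perimeter = 2·12·5.500·sin(180°/12) = 34.16 mm); the cylinder at (13.5, 0) is not intersected at this z (z outside [-2, 7]); After the difference (first − rest): none of the subtracted shapes is present at this height, so the r=5.5 cylinder is unchanged — boundary = 34.16 mm; (rotated 10° about Z; rotation is an isometry so areas/perimeters/island counts are preserved). Overall, the cross-section is a single solid region. Total boundary length (outer) = 34.16 mm.

34.16 mm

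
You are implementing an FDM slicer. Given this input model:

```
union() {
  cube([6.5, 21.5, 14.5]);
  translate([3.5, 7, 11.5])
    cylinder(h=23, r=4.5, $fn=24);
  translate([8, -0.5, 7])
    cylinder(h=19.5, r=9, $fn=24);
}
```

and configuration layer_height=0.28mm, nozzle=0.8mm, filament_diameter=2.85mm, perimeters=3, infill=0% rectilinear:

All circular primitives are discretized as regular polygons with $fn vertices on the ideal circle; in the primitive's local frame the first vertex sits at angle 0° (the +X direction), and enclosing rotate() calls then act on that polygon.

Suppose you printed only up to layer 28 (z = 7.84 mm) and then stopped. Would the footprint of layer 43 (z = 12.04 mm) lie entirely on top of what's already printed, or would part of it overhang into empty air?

part overhangs

Compare the two slices. At z = 7.84: the 6.5×21.5 cube contributes its full rectangle (area 139.75 mm²); the cylinder at (3.5, 7) is not intersected at this z (z outside [11.5, 34.5]); the r=9 cylinder at (8, -0.5) contributes a regular 24-gon of circumradius 9 (area = (24/2)·9.000²·sin(360°/24) = 251.57 mm²); Merging all regions: the regions partially overlap — summed areas 391.32 mm² minus the doubly-counted overlap 43.74 mm² gives 347.58 mm² — area = 347.58 mm². At z = 12.04: the cube (footprint 6.5×21.5) is included at this height (area 139.75 mm²); the r=4.5 cylinder at (3.5, 7) gives a regular 24-gon of circumradius 4.5 (constant along its height) (area = (24/2)·4.500²·sin(360°/24) = 62.89 mm²); the r=9 cylinder at (8, -0.5) gives a regular 24-gon of circumradius 9 (constant along its height) (area = (24/2)·9.000²·sin(360°/24) = 251.57 mm²); Merging all regions: the regions partially overlap — summed areas 454.22 mm² minus the doubly-counted overlap 101.48 mm² gives 352.74 mm² — area = 352.74 mm². Checking containment: at z = 12.04 the cross-section extends beyond the z = 7.84 cross-section by about 5.15 mm².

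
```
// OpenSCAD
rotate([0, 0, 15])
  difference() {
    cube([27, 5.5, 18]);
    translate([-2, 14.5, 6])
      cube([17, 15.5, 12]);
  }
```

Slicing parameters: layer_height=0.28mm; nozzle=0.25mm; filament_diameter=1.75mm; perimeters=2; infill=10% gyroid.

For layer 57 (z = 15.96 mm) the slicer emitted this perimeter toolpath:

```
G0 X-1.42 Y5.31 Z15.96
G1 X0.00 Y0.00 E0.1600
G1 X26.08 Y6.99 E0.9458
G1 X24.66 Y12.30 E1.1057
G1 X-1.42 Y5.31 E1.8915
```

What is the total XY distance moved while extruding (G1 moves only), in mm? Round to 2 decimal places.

Sum the Euclidean lengths of each G1 segment: total = 64.99 mm.

64.99 mm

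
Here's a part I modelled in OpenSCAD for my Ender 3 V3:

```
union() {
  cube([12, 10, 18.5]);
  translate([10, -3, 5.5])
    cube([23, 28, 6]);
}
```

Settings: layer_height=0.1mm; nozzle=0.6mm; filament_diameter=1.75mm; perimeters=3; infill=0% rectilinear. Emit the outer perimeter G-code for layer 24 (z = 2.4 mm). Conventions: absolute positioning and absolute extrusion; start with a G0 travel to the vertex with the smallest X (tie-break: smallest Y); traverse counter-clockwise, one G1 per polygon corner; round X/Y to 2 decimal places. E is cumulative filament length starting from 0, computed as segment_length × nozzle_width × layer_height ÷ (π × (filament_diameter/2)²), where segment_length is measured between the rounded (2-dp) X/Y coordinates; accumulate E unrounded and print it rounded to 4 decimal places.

At z = 2.4 mm: the cube (footprint 12×10) is included at this height; the cube at (10, -3) is absent (z outside [5.5, 11.5]); Taking the union: only the 12×10 cube is present, so the union is just that shape — 1 connected region. The outline is a single polygon with 4 vertices. Extrusion per mm of travel: 0.6 × 0.1 / (π × 0.875²) = 0.024945. Accumulating E over each segment gives final E = 1.0976.

G0 X0.00 Y0.00 Z2.40
G1 X12.00 Y0.00 E0.2993
G1 X12.00 Y10.00 E0.5488
G1 X0.00 Y10.00 E0.8481
G1 X0.00 Y0.00 E1.0976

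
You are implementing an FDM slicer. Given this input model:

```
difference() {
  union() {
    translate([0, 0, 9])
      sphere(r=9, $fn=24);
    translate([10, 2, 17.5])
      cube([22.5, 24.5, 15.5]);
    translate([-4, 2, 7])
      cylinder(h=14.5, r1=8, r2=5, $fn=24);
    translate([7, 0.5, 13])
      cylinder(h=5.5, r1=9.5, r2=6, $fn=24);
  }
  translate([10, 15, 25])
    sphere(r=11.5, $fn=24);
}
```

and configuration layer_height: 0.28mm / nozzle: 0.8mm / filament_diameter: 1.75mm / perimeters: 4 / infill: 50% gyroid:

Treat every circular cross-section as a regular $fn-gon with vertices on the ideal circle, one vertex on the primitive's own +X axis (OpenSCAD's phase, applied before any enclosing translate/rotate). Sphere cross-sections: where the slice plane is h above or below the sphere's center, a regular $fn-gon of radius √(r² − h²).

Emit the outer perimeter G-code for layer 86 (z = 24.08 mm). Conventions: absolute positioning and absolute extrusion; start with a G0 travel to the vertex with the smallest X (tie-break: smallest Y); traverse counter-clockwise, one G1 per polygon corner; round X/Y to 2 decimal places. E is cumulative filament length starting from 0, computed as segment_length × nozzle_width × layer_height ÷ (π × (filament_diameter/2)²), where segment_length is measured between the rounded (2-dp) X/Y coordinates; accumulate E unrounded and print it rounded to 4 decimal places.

G0 X10.00 Y2.00 Z24.08
G1 X32.50 Y2.00 E2.0954
G1 X32.50 Y26.50 E4.3770
G1 X10.00 Y26.50 E6.4724
G1 X10.00 Y26.46 E6.4761
G1 X12.97 Y26.07 E6.7551
G1 X15.73 Y24.93 E7.0332
G1 X18.11 Y23.11 E7.3122
G1 X19.93 Y20.73 E7.5913
G1 X21.07 Y17.97 E7.8694
G1 X21.46 Y15.00 E8.1483
G1 X21.07 Y12.03 E8.4273
G1 X19.93 Y9.27 E8.7054
G1 X18.11 Y6.89 E8.9844
G1 X15.73 Y5.07 E9.2634
G1 X12.97 Y3.93 E9.5415
G1 X10.00 Y3.54 E9.8205
G1 X10.00 Y2.00 E9.9639

At z = 24.08 mm: the sphere is not intersected at this z (|z−center|=15.080 > r=9); the cube at (10, 2) (footprint 22.5×24.5) is included at this height; the cone at (-4, 2) is not intersected at this z (z outside [7, 21.5]); the cone at (7, 0.5) is not intersected at this z (z outside [13, 18.5]); Merging all regions: only the 22.5×24.5 cube at (10, 2) is present, so the union is just that shape — 1 connected region; the sphere at (10, 15): section is a regular 24-gon, circumradius = √(r²−h²) = √(11.5²−0.92²) = 11.463; Subtracting the remaining from the first: starting from the result so far, the r=11.5 sphere at (10, 15) partially overlaps it — only the 204.06 mm² overlap (of its 408.12 mm²) is removed, clipping the outline — 1 connected region. The outline is a single polygon with 17 vertices. Extrusion per mm of travel: 0.8 × 0.28 / (π × 0.875²) = 0.093128. Accumulating E over each segment gives final E = 9.9639.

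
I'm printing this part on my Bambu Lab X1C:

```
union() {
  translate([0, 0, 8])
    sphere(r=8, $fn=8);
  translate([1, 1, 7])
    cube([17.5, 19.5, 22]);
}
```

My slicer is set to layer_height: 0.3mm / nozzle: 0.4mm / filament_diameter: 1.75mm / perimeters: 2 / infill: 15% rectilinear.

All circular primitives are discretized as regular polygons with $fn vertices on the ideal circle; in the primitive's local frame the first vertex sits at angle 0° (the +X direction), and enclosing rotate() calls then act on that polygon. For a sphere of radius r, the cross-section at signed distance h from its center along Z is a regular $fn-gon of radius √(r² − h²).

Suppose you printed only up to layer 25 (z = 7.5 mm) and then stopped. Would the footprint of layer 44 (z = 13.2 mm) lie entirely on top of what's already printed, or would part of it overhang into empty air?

Compare the two slices. At z = 7.5: the r=8 sphere contributes a regular 8-gon of circumradius √(8²−0.5²) = 7.984 (area = (8/2)·7.984²·sin(360°/8) = 180.31 mm²); the cube at (1, 1) (footprint 17.5×19.5) is included at this height (area 341.25 mm²); Merging all regions: the regions partially overlap — summed areas 521.56 mm² minus the doubly-counted overlap 30.52 mm² gives 491.04 mm² — area = 491.04 mm². At z = 13.2: the sphere: section is a regular 8-gon, circumradius = √(r²−h²) = √(8²−5.2²) = 6.079 (area = (8/2)·6.079²·sin(360°/8) = 104.54 mm²); the 17.5×19.5 cube at (1, 1) contributes its full rectangle (area 341.25 mm²); Combining (union): the regions partially overlap — summed areas 445.79 mm² minus the doubly-counted overlap 15.39 mm² gives 430.40 mm² — area = 430.40 mm². Checking containment: the cross-section at z = 13.2 is a subset of the cross-section at z = 7.5.

entirely on top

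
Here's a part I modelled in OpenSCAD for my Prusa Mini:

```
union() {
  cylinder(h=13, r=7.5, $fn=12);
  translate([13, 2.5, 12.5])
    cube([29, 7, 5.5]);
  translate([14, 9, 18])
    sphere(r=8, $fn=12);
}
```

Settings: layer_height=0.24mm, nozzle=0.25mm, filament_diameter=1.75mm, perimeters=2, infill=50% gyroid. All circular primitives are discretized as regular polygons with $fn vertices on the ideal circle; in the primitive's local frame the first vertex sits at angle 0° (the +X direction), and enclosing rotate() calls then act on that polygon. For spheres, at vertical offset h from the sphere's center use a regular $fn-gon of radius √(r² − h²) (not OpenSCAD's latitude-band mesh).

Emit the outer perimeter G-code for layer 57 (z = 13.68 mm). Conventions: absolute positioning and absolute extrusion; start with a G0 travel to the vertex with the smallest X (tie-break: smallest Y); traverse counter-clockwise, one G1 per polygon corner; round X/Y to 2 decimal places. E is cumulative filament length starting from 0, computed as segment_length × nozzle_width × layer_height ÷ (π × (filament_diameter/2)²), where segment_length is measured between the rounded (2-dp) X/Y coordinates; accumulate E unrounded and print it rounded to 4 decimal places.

At z = 13.68 mm: the cylinder does not reach this height (z outside [0, 13]); the cube at (13, 2.5) (footprint 29×7) is included at this height; the r=8 sphere at (14, 9) slices to a regular 12-gon of circumradius 6.733 (√(r²−h²) with h=4.32 from center); Taking the union: the regions partially overlap (shared area 44.23 mm²), so overlapping operands fuse into one piece — 1 connected region. The outline is a single polygon with 16 vertices. Extrusion per mm of travel: 0.25 × 0.24 / (π × 0.875²) = 0.024945. Accumulating E over each segment gives final E = 2.1778.

G0 X7.27 Y9.00 Z13.68
G1 X8.17 Y5.63 E0.0870
G1 X10.63 Y3.17 E0.1738
G1 X13.00 Y2.53 E0.2350
G1 X13.00 Y2.50 E0.2358
G1 X13.13 Y2.50 E0.2390
G1 X14.00 Y2.27 E0.2615
G1 X14.87 Y2.50 E0.2839
G1 X42.00 Y2.50 E0.9607
G1 X42.00 Y9.50 E1.1353
G1 X20.60 Y9.50 E1.6691
G1 X19.83 Y12.37 E1.7432
G1 X17.37 Y14.83 E1.8300
G1 X14.00 Y15.73 E1.9170
G1 X10.63 Y14.83 E2.0041
G1 X8.17 Y12.37 E2.0908
G1 X7.27 Y9.00 E2.1778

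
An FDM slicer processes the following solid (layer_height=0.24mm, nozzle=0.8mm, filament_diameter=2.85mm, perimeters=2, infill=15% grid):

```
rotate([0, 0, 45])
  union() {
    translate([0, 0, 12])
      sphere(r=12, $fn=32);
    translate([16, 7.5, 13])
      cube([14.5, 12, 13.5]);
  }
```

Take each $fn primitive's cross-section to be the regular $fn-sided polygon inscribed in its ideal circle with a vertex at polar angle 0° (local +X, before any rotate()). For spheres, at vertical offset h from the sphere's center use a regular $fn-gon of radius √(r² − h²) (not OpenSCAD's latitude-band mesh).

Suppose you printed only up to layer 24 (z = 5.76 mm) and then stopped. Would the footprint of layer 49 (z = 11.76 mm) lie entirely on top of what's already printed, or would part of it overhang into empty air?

Compare the two slices. At z = 5.76: the r=12 sphere contributes a regular 32-gon of circumradius √(12²−6.24²) = 10.250 (area = (32/2)·10.250²·sin(360°/32) = 327.95 mm²); the cube at (16, 7.5) does not reach this height (z outside [13, 26.5]); Taking the union: only the r=12 sphere is present, so the union is just that shape — area = 327.95 mm²; (whole slice rotated 45° about Z — lengths, areas and connectivity unchanged). At z = 11.76: the r=12 sphere slices to a regular 32-gon of circumradius 11.998 (√(r²−h²) with h=0.24 from center) (area = (32/2)·11.998²·sin(360°/32) = 449.31 mm²); the cube at (16, 7.5) is not intersected at this z (z outside [13, 26.5]); Combining (union): only the r=12 sphere is present, so the union is just that shape — area = 449.31 mm²; (whole slice rotated 45° about Z — lengths, areas and connectivity unchanged). Checking containment: at z = 11.76 the cross-section extends beyond the z = 5.76 cross-section by about 121.36 mm².

part overhangs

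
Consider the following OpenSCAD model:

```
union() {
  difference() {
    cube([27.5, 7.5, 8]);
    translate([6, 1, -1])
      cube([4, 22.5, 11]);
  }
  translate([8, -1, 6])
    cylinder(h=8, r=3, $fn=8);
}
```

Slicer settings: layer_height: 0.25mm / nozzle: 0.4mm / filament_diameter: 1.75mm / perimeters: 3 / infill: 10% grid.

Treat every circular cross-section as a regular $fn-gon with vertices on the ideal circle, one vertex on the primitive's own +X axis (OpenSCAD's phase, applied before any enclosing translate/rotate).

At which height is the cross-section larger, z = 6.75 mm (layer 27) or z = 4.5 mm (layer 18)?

Layer 27 (z = 6.75): the 27.5×7.5 cube contributes its full rectangle (area 206.25 mm²); the cube at (6, 1) (footprint 4×22.5) is included at this height (area 90.00 mm²); Subtracting the remaining from the first: starting from the 27.5×7.5 cube (206.25 mm²), the 4×22.5 cube at (6, 1) partially overlaps it — only the 26.00 mm² overlap (of its 90.00 mm²) is removed, clipping the outline — area = 180.25 mm²; the cylinder at (8, -1): section is a regular 8-gon, circumradius r=3 (area = (8/2)·3.000²·sin(360°/8) = 25.46 mm²); Taking the union: the regions partially overlap — summed areas 205.71 mm² minus the doubly-counted overlap 4.80 mm² gives 200.91 mm² — area = 200.91 mm². So its area = 200.91 mm². Layer 18 (z = 4.5): the cube (footprint 27.5×7.5) is included at this height (area 206.25 mm²); the 4×22.5 cube at (6, 1) contributes its full rectangle (area 90.00 mm²); Taking the first minus the rest: starting from the 27.5×7.5 cube (206.25 mm²), the 4×22.5 cube at (6, 1) partially overlaps it — only the 26.00 mm² overlap (of its 90.00 mm²) is removed, clipping the outline — area = 180.25 mm²; the cylinder at (8, -1) is absent (z outside [6, 14]); Merging all regions: only the result so far is present, so the union is just that shape — area = 180.25 mm². So its area = 180.25 mm². Layer 27 is larger (200.91 vs 180.25 mm²).

layer 27 (z = 6.75 mm)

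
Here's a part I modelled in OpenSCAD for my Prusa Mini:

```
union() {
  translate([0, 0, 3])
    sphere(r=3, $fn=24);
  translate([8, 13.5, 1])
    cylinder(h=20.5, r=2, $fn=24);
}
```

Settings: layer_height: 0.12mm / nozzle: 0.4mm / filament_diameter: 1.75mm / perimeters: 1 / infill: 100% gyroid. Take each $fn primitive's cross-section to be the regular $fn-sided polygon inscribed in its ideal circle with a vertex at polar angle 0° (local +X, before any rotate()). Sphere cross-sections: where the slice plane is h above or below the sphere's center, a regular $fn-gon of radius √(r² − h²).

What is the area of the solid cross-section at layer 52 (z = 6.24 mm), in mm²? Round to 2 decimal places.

At z = 6.24 mm: the sphere is absent (|z−center|=3.240 > r=3); the cylinder at (8, 13.5): section is a regular 24-gon, circumradius r=2 (area = (24/2)·2.000²·sin(360°/24) = 12.42 mm²); Taking the union: only the r=2 cylinder at (8, 13.5) is present, so the union is just that shape — area = 12.42 mm². Overall, the cross-section is a single solid region. Net area = 12.42 mm².

12.42 mm²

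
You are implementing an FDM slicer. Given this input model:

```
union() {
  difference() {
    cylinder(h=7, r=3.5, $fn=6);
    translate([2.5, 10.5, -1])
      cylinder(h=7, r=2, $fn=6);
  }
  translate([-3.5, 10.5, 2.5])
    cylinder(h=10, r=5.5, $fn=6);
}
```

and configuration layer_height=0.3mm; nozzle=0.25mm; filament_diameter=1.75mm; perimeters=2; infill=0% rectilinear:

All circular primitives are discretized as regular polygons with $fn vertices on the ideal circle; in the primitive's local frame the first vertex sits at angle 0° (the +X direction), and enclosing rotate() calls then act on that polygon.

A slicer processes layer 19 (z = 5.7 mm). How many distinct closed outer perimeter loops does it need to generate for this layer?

2

At z = 5.7 mm: the cylinder: section is a regular 6-gon, circumradius r=3.5; the r=2 cylinder at (2.5, 10.5) gives a regular 6-gon of circumradius 2 (constant along its height); After the difference (first − rest): starting from the r=3.5 cylinder, the r=2 cylinder at (2.5, 10.5) misses the remaining region (no effect) — 1 connected region; the cylinder at (-3.5, 10.5): section is a regular 6-gon, circumradius r=5.5; Merging all regions: the 2 present regions are separate (no shared area or edge), so areas and boundary lengths simply add and each stays a separate island — 2 connected regions. The result has 2 disconnected regions.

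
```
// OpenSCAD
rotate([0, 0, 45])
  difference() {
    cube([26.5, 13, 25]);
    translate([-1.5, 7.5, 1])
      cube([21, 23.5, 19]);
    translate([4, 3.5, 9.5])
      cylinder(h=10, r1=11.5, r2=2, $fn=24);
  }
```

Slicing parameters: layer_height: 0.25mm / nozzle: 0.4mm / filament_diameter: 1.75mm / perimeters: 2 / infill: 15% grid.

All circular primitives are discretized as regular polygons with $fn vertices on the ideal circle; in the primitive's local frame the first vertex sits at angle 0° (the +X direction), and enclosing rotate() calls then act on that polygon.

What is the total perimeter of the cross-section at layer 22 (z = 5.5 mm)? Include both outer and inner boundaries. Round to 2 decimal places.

At z = 5.5 mm: the cube is present — its section is the full 26.5×13 rectangle (perimeter 79.00 mm); the cube at (-1.5, 7.5) is present — its section is the full 21×23.5 rectangle (perimeter 89.00 mm); the cone at (4, 3.5) does not reach this height (z outside [9.5, 19.5]); Taking the first minus the rest: starting from the 26.5×13 cube, the 21×23.5 cube at (-1.5, 7.5) partially overlaps it — only the 107.25 mm² overlap (of its 493.50 mm²) is removed, clipping the outline — boundary = 79.00 mm; (rotated 45° about Z; rotation is an isometry so areas/perimeters/island counts are preserved). Overall, the cross-section is a single solid region. Total boundary length (outer) = 79.00 mm.

79.00 mm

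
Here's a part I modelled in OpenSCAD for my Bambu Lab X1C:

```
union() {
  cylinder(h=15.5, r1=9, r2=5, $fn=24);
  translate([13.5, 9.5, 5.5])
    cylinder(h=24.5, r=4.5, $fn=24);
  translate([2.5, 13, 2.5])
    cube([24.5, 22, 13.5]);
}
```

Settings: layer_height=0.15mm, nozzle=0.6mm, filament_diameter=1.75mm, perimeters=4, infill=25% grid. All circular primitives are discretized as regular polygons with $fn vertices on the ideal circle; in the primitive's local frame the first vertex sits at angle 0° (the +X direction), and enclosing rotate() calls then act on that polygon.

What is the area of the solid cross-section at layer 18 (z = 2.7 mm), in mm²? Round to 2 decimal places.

753.13 mm²

At z = 2.7 mm: the cone (r1=9→r2=5) has section circumradius 8.303 here — a regular 24-gon (area = (24/2)·8.303²·sin(360°/24) = 214.13 mm²); the cylinder at (13.5, 9.5) is not intersected at this z (z outside [5.5, 30]); the 24.5×22 cube at (2.5, 13) contributes its full rectangle (area 539.00 mm²); Merging all regions: the 2 present regions are separate (no shared area or edge), so areas and boundary lengths simply add and each stays a separate island — area = 753.13 mm². Overall, the cross-section has 2 separate islands. Net area = 753.13 mm².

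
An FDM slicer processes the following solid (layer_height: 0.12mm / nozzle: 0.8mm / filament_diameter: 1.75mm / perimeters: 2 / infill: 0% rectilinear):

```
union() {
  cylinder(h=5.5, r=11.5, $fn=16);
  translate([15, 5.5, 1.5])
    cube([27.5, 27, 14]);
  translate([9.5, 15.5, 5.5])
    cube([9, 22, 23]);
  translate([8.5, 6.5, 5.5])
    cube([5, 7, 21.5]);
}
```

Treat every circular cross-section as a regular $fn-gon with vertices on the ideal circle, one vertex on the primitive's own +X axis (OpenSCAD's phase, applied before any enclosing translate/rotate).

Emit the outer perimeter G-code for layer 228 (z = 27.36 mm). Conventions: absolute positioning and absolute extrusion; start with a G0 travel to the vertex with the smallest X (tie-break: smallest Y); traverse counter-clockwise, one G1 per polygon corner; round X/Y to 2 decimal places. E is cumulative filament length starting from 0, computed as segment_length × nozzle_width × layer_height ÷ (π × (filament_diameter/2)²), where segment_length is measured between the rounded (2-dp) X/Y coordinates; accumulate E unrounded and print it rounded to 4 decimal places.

G0 X9.50 Y15.50 Z27.36
G1 X18.50 Y15.50 E0.3592
G1 X18.50 Y37.50 E1.2373
G1 X9.50 Y37.50 E1.5965
G1 X9.50 Y15.50 E2.4746

At z = 27.36 mm: the cylinder is absent (z outside [0, 5.5]); the cube at (15, 5.5) is not intersected at this z (z outside [1.5, 15.5]); the cube at (9.5, 15.5) is present — its section is the full 9×22 rectangle; the cube at (8.5, 6.5) is absent (z outside [5.5, 27]); Combining (union): only the 9×22 cube at (9.5, 15.5) is present, so the union is just that shape — 1 connected region. The outline is a single polygon with 4 vertices. Extrusion per mm of travel: 0.8 × 0.12 / (π × 0.875²) = 0.039912. Accumulating E over each segment gives final E = 2.4746.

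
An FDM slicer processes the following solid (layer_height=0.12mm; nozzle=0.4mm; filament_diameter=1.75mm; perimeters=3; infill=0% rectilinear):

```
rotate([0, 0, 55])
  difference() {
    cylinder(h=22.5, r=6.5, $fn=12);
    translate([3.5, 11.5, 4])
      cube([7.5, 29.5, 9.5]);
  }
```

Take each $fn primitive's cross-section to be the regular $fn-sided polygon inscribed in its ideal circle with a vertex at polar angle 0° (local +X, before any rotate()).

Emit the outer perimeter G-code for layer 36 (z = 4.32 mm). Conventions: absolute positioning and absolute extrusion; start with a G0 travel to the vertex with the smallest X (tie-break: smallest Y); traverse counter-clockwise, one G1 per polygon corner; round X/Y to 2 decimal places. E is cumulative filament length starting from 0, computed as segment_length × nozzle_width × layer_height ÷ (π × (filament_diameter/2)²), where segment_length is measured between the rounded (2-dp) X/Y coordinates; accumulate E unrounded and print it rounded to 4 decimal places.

At z = 4.32 mm: the cylinder: section is a regular 12-gon, circumradius r=6.5; the 7.5×29.5 cube at (3.5, 11.5) contributes its full rectangle; After the difference (first − rest): starting from the r=6.5 cylinder, the 7.5×29.5 cube at (3.5, 11.5) misses the remaining region (no effect) — 1 connected region; (rotated 55° about Z; rotation is an isometry so areas/perimeters/island counts are preserved). The outline is a single polygon with 12 vertices. Extrusion per mm of travel: 0.4 × 0.12 / (π × 0.875²) = 0.019956. Accumulating E over each segment gives final E = 0.8059.

G0 X-6.48 Y0.57 Z4.32
G1 X-5.89 Y-2.75 E0.0673
G1 X-3.73 Y-5.32 E0.1343
G1 X-0.57 Y-6.48 E0.2015
G1 X2.75 Y-5.89 E0.2688
G1 X5.32 Y-3.73 E0.3358
G1 X6.48 Y-0.57 E0.4029
G1 X5.89 Y2.75 E0.4702
G1 X3.73 Y5.32 E0.5372
G1 X0.57 Y6.48 E0.6044
G1 X-2.75 Y5.89 E0.6717
G1 X-5.32 Y3.73 E0.7387
G1 X-6.48 Y0.57 E0.8059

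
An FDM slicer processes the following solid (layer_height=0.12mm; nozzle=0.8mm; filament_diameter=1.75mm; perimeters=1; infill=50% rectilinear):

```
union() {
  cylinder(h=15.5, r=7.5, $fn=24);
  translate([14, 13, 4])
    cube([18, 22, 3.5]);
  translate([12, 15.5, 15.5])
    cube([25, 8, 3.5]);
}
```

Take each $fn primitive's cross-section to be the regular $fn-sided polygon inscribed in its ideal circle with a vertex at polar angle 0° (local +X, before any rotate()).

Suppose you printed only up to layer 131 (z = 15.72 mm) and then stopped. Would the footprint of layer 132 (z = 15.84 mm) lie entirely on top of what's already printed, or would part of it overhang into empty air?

entirely on top

Compare the two slices. At z = 15.72: the cylinder does not reach this height (z outside [0, 15.5]); the cube at (14, 13) does not reach this height (z outside [4, 7.5]); the cube at (12, 15.5) (footprint 25×8) is included at this height (area 200.00 mm²); Merging all regions: only the 25×8 cube at (12, 15.5) is present, so the union is just that shape — area = 200.00 mm². At z = 15.84: the cylinder is not intersected at this z (z outside [0, 15.5]); the cube at (14, 13) does not reach this height (z outside [4, 7.5]); the cube at (12, 15.5) is present — its section is the full 25×8 rectangle (area 200.00 mm²); Merging all regions: only the 25×8 cube at (12, 15.5) is present, so the union is just that shape — area = 200.00 mm². Checking containment: the cross-section at z = 15.84 is a subset of the cross-section at z = 15.72.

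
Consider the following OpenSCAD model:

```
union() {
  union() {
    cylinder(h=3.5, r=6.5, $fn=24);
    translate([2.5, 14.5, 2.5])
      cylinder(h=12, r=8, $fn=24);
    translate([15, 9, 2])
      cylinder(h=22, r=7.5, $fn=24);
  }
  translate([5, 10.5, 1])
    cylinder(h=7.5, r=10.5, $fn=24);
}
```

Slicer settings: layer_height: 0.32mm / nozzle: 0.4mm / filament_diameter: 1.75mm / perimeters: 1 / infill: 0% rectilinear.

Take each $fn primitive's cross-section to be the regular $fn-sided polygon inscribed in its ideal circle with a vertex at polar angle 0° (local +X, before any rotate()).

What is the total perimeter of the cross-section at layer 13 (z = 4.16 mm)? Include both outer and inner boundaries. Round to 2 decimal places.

At z = 4.16 mm: the cylinder does not reach this height (z outside [0, 3.5]); the cylinder at (2.5, 14.5): section is a regular 24-gon, circumradius r=8 (perimeter = 2·24·8.000·sin(180°/24) = 50.12 mm); the cylinder at (15, 9): section is a regular 24-gon, circumradius r=7.5 (perimeter = 2·24·7.500·sin(180°/24) = 46.99 mm); Merging all regions: the regions partially overlap (shared area 8.47 mm²), so the edge portions inside another operand are dropped and the merged outline is re-measured after clipping — boundary = 82.31 mm; the r=10.5 cylinder at (5, 10.5) gives a regular 24-gon of circumradius 10.5 (constant along its height) (perimeter = 2·24·10.500·sin(180°/24) = 65.79 mm); Taking the union: the regions partially overlap (shared area 242.18 mm²), so the edge portions inside another operand are dropped and the merged outline is re-measured after clipping — boundary = 81.73 mm. Overall, the cross-section is a single solid region. Total boundary length (outer) = 81.73 mm.

81.73 mm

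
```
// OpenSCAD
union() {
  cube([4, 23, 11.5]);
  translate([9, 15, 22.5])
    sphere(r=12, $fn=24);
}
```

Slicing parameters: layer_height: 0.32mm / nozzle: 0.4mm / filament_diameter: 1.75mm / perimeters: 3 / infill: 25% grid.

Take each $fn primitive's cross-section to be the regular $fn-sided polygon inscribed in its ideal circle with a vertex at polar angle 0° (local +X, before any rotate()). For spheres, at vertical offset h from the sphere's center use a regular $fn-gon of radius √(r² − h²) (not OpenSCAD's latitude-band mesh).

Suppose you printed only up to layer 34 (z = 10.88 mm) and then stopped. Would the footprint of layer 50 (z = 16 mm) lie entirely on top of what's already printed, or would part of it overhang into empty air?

part overhangs

Compare the two slices. At z = 10.88: the 4×23 cube contributes its full rectangle (area 92.00 mm²); the r=12 sphere at (9, 15) slices to a regular 24-gon of circumradius 2.996 (√(r²−h²) with h=11.62 from center) (area = (24/2)·2.996²·sin(360°/24) = 27.88 mm²); Combining (union): the 2 present regions are separate (no shared area or edge), so areas and boundary lengths simply add and each stays a separate island — area = 119.88 mm². At z = 16: the cube is absent (z outside [0, 11.5]); the sphere at (9, 15): section is a regular 24-gon, circumradius = √(r²−h²) = √(12²−6.5²) = 10.087 (area = (24/2)·10.087²·sin(360°/24) = 316.02 mm²); Combining (union): only the r=12 sphere at (9, 15) is present, so the union is just that shape — area = 316.02 mm². Checking containment: at z = 16 the cross-section extends beyond the z = 10.88 cross-section by about 232.60 mm².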